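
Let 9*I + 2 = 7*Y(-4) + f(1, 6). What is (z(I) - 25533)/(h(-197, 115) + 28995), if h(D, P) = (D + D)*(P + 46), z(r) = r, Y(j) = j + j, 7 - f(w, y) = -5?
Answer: 229843/309951 ≈ 0.74155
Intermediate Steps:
f(w, y) = 12 (f(w, y) = 7 - 1*(-5) = 7 + 5 = 12)
Y(j) = 2*j
I = -46/9 (I = -2/9 + (7*(2*(-4)) + 12)/9 = -2/9 + (7*(-8) + 12)/9 = -2/9 + (-56 + 12)/9 = -2/9 + (1/9)*(-44) = -2/9 - 44/9 = -46/9 ≈ -5.1111)
h(D, P) = 2*D*(46 + P) (h(D, P) = (2*D)*(46 + P) = 2*D*(46 + P))
(z(I) - 25533)/(h(-197, 115) + 28995) = (-46/9 - 25533)/(2*(-197)*(46 + 115) + 28995) = -229843/(9*(2*(-197)*161 + 28995)) = -229843/(9*(-63434 + 28995)) = -229843/9/(-34439) = -229843/9*(-1/34439) = 229843/309951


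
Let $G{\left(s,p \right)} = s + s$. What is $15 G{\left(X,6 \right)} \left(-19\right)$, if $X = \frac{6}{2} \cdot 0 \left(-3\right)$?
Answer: $0$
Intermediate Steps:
$X = 0$ ($X = 6 \cdot \frac{1}{2} \cdot 0 \left(-3\right) = 3 \cdot 0 \left(-3\right) = 0 \left(-3\right) = 0$)
$G{\left(s,p \right)} = 2 s$
$15 G{\left(X,6 \right)} \left(-19\right) = 15 \cdot 2 \cdot 0 \left(-19\right) = 15 \cdot 0 \left(-19\right) = 0 \left(-19\right) = 0$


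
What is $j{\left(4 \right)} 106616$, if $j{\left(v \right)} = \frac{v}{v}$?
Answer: $106616$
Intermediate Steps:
$j{\left(v \right)} = 1$
$j{\left(4 \right)} 106616 = 1 \cdot 106616 = 106616$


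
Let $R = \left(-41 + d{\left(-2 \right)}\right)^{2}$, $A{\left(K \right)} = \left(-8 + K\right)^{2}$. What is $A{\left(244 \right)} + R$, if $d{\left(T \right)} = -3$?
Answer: $57632$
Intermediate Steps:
$R = 1936$ ($R = \left(-41 - 3\right)^{2} = \left(-44\right)^{2} = 1936$)
$A{\left(244 \right)} + R = \left(-8 + 244\right)^{2} + 1936 = 236^{2} + 1936 = 55696 + 1936 = 57632$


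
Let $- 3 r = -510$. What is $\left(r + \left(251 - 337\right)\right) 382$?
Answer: $32088$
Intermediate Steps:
$r = 170$ ($r = \left(- \frac{1}{3}\right) \left(-510\right) = 170$)
$\left(r + \left(251 - 337\right)\right) 382 = \left(170 + \left(251 - 337\right)\right) 382 = \left(170 - 86\right) 382 = 84 \cdot 382 = 32088$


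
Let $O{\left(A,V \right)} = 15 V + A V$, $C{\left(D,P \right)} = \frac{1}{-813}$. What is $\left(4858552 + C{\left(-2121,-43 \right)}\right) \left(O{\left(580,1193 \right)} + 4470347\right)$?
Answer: $\frac{20461733275005050}{813} \approx 2.5168 \cdot 10^{13}$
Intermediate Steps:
$C{\left(D,P \right)} = - \frac{1}{813}$
$\left(4858552 + C{\left(-2121,-43 \right)}\right) \left(O{\left(580,1193 \right)} + 4470347\right) = \left(4858552 - \frac{1}{813}\right) \left(1193 \left(15 + 580\right) + 4470347\right) = \frac{3950002775 \left(1193 \cdot 595 + 4470347\right)}{813} = \frac{3950002775 \left(709835 + 4470347\right)}{813} = \frac{3950002775}{813} \cdot 5180182 = \frac{20461733275005050}{813}$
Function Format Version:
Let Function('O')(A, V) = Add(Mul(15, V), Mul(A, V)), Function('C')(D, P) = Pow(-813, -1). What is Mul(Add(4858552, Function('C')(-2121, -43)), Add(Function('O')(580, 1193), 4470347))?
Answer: Rational(20461733275005050, 813) ≈ 2.5168e+13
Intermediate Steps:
Function('C')(D, P) = Rational(-1, 813)
Mul(Add(4858552, Function('C')(-2121, -43)), Add(Function('O')(580, 1193), 4470347)) = Mul(Add(4858552, Rational(-1, 813)), Add(Mul(1193, Add(15, 580)), 4470347)) = Mul(Rational(3950002775, 813), Add(Mul(1193, 595), 4470347)) = Mul(Rational(3950002775, 813), Add(709835, 4470347)) = Mul(Rational(3950002775, 813), 5180182) = Rational(20461733275005050, 813)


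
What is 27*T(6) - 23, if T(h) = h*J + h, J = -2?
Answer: -185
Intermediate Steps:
T(h) = -h (T(h) = h*(-2) + h = -2*h + h = -h)
27*T(6) - 23 = 27*(-1*6) - 23 = 27*(-6) - 23 = -162 - 23 = -185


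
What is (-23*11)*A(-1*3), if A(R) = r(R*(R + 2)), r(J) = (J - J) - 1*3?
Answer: 759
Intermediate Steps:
r(J) = -3 (r(J) = 0 - 3 = -3)
A(R) = -3
(-23*11)*A(-1*3) = -23*11*(-3) = -253*(-3) = 759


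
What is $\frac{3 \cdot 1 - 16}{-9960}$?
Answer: $\frac{13}{9960} \approx 0.0013052$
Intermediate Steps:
$\frac{3 \cdot 1 - 16}{-9960} = \left(3 - 16\right) \left(- \frac{1}{9960}\right) = \left(-13\right) \left(- \frac{1}{9960}\right) = \frac{13}{9960}$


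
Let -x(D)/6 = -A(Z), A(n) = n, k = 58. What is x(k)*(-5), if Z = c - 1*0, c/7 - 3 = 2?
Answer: -1050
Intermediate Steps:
c = 35 (c = 21 + 7*2 = 21 + 14 = 35)
Z = 35 (Z = 35 - 1*0 = 35 + 0 = 35)
x(D) = 210 (x(D) = -(-6)*35 = -6*(-35) = 210)
x(k)*(-5) = 210*(-5) = -1050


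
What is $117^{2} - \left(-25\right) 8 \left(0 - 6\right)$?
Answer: $12489$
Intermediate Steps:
$117^{2} - \left(-25\right) 8 \left(0 - 6\right) = 13689 - \left(-200\right) \left(-6\right) = 13689 - 1200 = 12489$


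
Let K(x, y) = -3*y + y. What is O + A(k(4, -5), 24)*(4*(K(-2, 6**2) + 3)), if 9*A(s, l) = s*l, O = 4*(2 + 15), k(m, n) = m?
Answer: -2876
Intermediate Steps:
K(x, y) = -2*y
O = 68 (O = 4*17 = 68)
A(s, l) = l*s/9 (A(s, l) = (s*l)/9 = (l*s)/9 = l*s/9)
O + A(k(4, -5), 24)*(4*(K(-2, 6**2) + 3)) = 68 + ((1/9)*24*4)*(4*(-2*6**2 + 3)) = 68 + 32*(4*(-2*36 + 3))/3 = 68 + 32*(4*(-72 + 3))/3 = 68 + 32*(4*(-69))/3 = 68 + (32/3)*(-276) = 68 - 2944 = -2876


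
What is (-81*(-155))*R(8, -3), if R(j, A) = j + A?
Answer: 62775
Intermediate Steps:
R(j, A) = A + j
(-81*(-155))*R(8, -3) = (-81*(-155))*(-3 + 8) = 12555*5 = 62775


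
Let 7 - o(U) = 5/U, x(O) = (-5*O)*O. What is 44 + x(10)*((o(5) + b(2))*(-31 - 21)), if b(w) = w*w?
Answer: 260044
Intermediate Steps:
b(w) = w²
x(O) = -5*O²
o(U) = 7 - 5/U
44 + x(10)*((o(5) + b(2))*(-31 - 21)) = 44 + (-5*10²)*(((7 - 5/5) + 2²)*(-31 - 21)) = 44 + (-5*100)*(((7 - 5*⅕) + 4)*(-52)) = 44 - 500*((7 - 1) + 4)*(-52) = 44 - 500*(6 + 4)*(-52) = 44 - 5000*(-52) = 44 - 500*(-520) = 44 + 260000 = 260044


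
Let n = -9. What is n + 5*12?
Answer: 51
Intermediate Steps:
n + 5*12 = -9 + 5*12 = -9 + 60 = 51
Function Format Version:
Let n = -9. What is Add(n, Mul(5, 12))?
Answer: 51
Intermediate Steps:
Add(n, Mul(5, 12)) = Add(-9, Mul(5, 12)) = Add(-9, 60) = 51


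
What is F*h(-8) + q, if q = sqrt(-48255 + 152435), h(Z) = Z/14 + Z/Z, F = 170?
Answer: 510/7 + 2*sqrt(26045) ≈ 395.63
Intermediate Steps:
h(Z) = 1 + Z/14 (h(Z) = Z*(1/14) + 1 = Z/14 + 1 = 1 + Z/14)
q = 2*sqrt(26045) (q = sqrt(104180) = 2*sqrt(26045) ≈ 322.77)
F*h(-8) + q = 170*(1 + (1/14)*(-8)) + 2*sqrt(26045) = 170*(1 - 4/7) + 2*sqrt(26045) = 170*(3/7) + 2*sqrt(26045) = 510/7 + 2*sqrt(26045)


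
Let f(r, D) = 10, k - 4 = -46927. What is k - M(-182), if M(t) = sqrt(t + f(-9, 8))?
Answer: -46923 - 2*I*sqrt(43) ≈ -46923.0 - 13.115*I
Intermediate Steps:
k = -46923 (k = 4 - 46927 = -46923)
M(t) = sqrt(10 + t) (M(t) = sqrt(t + 10) = sqrt(10 + t))
k - M(-182) = -46923 - sqrt(10 - 182) = -46923 - sqrt(-172) = -46923 - 2*I*sqrt(43)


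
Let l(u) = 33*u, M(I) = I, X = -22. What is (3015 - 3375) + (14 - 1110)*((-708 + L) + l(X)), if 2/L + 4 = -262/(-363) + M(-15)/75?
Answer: 9923620632/6313 ≈ 1.5719e+6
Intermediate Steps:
L = -3630/6313 (L = 2/(-4 + (-262/(-363) - 15/75)) = 2/(-4 + (-262*(-1/363) - 15*1/75)) = 2/(-4 + (262/363 - 1/5)) = 2/(-4 + 947/1815) = 2/(-6313/1815) = 2*(-1815/6313) = -3630/6313 ≈ -0.57500)
(3015 - 3375) + (14 - 1110)*((-708 + L) + l(X)) = (3015 - 3375) + (14 - 1110)*((-708 - 3630/6313) + 33*(-22)) = -360 - 1096*(-4473234/6313 - 726) = -360 - 1096*(-9056472/6313) = -360 + 9925893312/6313 = 9923620632/6313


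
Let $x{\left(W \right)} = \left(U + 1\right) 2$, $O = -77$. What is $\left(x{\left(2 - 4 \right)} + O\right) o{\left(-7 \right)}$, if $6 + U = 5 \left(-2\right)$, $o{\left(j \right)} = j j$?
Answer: $-5243$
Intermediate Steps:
$o{\left(j \right)} = j^{2}$
$U = -16$ ($U = -6 + 5 \left(-2\right) = -6 - 10 = -16$)
$x{\left(W \right)} = -30$ ($x{\left(W \right)} = \left(-16 + 1\right) 2 = \left(-15\right) 2 = -30$)
$\left(x{\left(2 - 4 \right)} + O\right) o{\left(-7 \right)} = \left(-30 - 77\right) \left(-7\right)^{2} = \left(-107\right) 49 = -5243$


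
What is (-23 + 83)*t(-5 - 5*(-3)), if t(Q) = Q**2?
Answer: 6000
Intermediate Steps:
(-23 + 83)*t(-5 - 5*(-3)) = (-23 + 83)*(-5 - 5*(-3))**2 = 60*(-5 + 15)**2 = 60*10**2 = 60*100 = 6000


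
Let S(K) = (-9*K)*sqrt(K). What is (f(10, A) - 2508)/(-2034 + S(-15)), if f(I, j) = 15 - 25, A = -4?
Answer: 569068/490059 + 12590*I*sqrt(15)/163353 ≈ 1.1612 + 0.2985*I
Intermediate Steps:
f(I, j) = -10
S(K) = -9*K**(3/2)
(f(10, A) - 2508)/(-2034 + S(-15)) = (-10 - 2508)/(-2034 - (-135)*I*sqrt(15)) = -2518/(-2034 - (-135)*I*sqrt(15)) = -2518/(-2034 + 135*I*sqrt(15))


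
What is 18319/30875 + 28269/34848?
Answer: 167909543/119548000 ≈ 1.4045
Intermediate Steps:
18319/30875 + 28269/34848 = 18319*(1/30875) + 28269*(1/34848) = 18319/30875 + 3141/3872 = 167909543/119548000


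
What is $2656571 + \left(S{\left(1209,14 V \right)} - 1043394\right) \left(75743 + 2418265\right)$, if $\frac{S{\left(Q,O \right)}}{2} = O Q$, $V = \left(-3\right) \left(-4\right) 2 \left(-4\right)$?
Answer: $-10707237572917$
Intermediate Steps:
$V = -96$ ($V = 12 \cdot 2 \left(-4\right) = 24 \left(-4\right) = -96$)
$S{\left(Q,O \right)} = 2 O Q$
$2656571 + \left(S{\left(1209,14 V \right)} - 1043394\right) \left(75743 + 2418265\right) = 2656571 + \left(2 \cdot 14 \left(-96\right) 1209 - 1043394\right) \left(75743 + 2418265\right) = 2656571 + \left(2 \left(-1344\right) 1209 - 1043394\right) 2494008 = 2656571 + \left(-3249792 - 1043394\right) 2494008 = 2656571 - 10707240229488 = -10707237572917$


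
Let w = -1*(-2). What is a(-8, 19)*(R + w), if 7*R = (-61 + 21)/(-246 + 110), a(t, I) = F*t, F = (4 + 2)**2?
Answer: -69984/119 ≈ -588.10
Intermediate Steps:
F = 36 (F = 6**2 = 36)
w = 2
a(t, I) = 36*t
R = 5/119 (R = ((-61 + 21)/(-246 + 110))/7 = (-40/(-136))/7 = (-40*(-1/136))/7 = (1/7)*(5/17) = 5/119 ≈ 0.042017)
a(-8, 19)*(R + w) = (36*(-8))*(5/119 + 2) = -288*243/119 = -69984/119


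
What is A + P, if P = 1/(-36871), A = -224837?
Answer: -8289965028/36871 ≈ -2.2484e+5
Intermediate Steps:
P = -1/36871 ≈ -2.7122e-5
A + P = -224837 - 1/36871 = -8289965028/36871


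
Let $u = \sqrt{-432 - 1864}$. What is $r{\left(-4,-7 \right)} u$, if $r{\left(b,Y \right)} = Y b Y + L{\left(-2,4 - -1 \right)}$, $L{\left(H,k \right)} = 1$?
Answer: $- 390 i \sqrt{574} \approx - 9343.7 i$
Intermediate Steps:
$u = 2 i \sqrt{574}$ ($u = \sqrt{-2296} = 2 i \sqrt{574} \approx 47.917 i$)
$r{\left(b,Y \right)} = 1 + b Y^{2}$ ($r{\left(b,Y \right)} = Y b Y + 1 = b Y^{2} + 1 = 1 + b Y^{2}$)
$r{\left(-4,-7 \right)} u = \left(1 - 4 \left(-7\right)^{2}\right) 2 i \sqrt{574} = \left(1 - 196\right) 2 i \sqrt{574} = - 195 \cdot 2 i \sqrt{574} = - 390 i \sqrt{574}$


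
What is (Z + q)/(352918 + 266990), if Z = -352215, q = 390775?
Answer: 9640/154977 ≈ 0.062203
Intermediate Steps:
(Z + q)/(352918 + 266990) = (-352215 + 390775)/(352918 + 266990) = 38560/619908 = 38560*(1/619908) = 9640/154977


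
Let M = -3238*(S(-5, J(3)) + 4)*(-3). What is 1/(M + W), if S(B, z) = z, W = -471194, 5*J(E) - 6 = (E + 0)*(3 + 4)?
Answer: -5/1899412 ≈ -2.6324e-6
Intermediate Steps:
J(E) = 6/5 + 7*E/5 (J(E) = 6/5 + ((E + 0)*(3 + 4))/5 = 6/5 + (E*7)/5 = 6/5 + (7*E)/5 = 6/5 + 7*E/5)
M = 456558/5 (M = -3238*((6/5 + (7/5)*3) + 4)*(-3) = -3238*((6/5 + 21/5) + 4)*(-3) = -3238*(27/5 + 4)*(-3) = -152186*(-3)/5 = -3238*(-141/5) = 456558/5 ≈ 91312.)
1/(M + W) = 1/(456558/5 - 471194) = 1/(-1899412/5) = -5/1899412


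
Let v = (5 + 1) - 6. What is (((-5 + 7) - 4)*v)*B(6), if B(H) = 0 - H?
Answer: 0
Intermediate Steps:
B(H) = -H
v = 0 (v = 6 - 6 = 0)
(((-5 + 7) - 4)*v)*B(6) = (((-5 + 7) - 4)*0)*(-1*6) = ((2 - 4)*0)*(-6) = -2*0*(-6) = 0*(-6) = 0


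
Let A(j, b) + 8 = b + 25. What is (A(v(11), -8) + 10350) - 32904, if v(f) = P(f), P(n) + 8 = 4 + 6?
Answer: -22545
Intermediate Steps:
P(n) = 2 (P(n) = -8 + (4 + 6) = -8 + 10 = 2)
v(f) = 2
A(j, b) = 17 + b (A(j, b) = -8 + (b + 25) = -8 + (25 + b) = 17 + b)
(A(v(11), -8) + 10350) - 32904 = ((17 - 8) + 10350) - 32904 = (9 + 10350) - 32904 = 10359 - 32904 = -22545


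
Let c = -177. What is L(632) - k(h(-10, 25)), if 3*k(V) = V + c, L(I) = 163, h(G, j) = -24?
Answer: 230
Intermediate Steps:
k(V) = -59 + V/3 (k(V) = (V - 177)/3 = (-177 + V)/3 = -59 + V/3)
L(632) - k(h(-10, 25)) = 163 - (-59 + (⅓)*(-24)) = 163 - (-59 - 8) = 163 - 1*(-67) = 163 + 67 = 230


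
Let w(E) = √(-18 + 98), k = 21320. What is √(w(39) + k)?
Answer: 2*√(5330 + √5) ≈ 146.04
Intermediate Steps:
w(E) = 4*√5 (w(E) = √80 = 4*√5)
√(w(39) + k) = √(4*√5 + 21320) = √(21320 + 4*√5)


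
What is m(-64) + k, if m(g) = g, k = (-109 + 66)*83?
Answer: -3633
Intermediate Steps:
k = -3569 (k = -43*83 = -3569)
m(-64) + k = -64 - 3569 = -3633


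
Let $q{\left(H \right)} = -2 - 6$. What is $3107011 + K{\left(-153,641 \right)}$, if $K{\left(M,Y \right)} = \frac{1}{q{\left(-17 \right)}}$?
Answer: $\frac{24856087}{8} \approx 3.107 \cdot 10^{6}$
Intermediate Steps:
$q{\left(H \right)} = -8$ ($q{\left(H \right)} = -2 - 6 = -8$)
$K{\left(M,Y \right)} = - \frac{1}{8}$ ($K{\left(M,Y \right)} = \frac{1}{-8} = - \frac{1}{8}$)
$3107011 + K{\left(-153,641 \right)} = 3107011 - \frac{1}{8} = \frac{24856087}{8}$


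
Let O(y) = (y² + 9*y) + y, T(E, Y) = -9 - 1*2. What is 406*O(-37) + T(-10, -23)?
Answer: 405583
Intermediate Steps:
T(E, Y) = -11 (T(E, Y) = -9 - 2 = -11)
O(y) = y² + 10*y
406*O(-37) + T(-10, -23) = 406*(-37*(10 - 37)) - 11 = 406*(-37*(-27)) - 11 = 406*999 - 11 = 405594 - 11 = 405583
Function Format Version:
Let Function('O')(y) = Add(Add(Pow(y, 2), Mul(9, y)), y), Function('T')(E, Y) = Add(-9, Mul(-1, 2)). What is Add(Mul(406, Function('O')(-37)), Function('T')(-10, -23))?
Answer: 405583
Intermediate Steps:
Function('T')(E, Y) = -11 (Function('T')(E, Y) = Add(-9, -2) = -11)
Function('O')(y) = Add(Pow(y, 2), Mul(10, y))
Add(Mul(406, Function('O')(-37)), Function('T')(-10, -23)) = Add(Mul(406, Mul(-37, Add(10, -37))), -11) = Add(Mul(406, Mul(-37, -27)), -11) = Add(Mul(406, 999), -11) = Add(405594, -11) = 405583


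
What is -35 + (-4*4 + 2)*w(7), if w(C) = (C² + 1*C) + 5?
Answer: -889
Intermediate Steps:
w(C) = 5 + C + C² (w(C) = (C² + C) + 5 = (C + C²) + 5 = 5 + C + C²)
-35 + (-4*4 + 2)*w(7) = -35 + (-4*4 + 2)*(5 + 7 + 7²) = -35 + (-16 + 2)*(5 + 7 + 49) = -35 - 14*61 = -35 - 854 = -889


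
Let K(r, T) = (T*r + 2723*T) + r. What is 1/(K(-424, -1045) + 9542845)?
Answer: 1/7139966 ≈ 1.4006e-7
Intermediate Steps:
K(r, T) = r + 2723*T + T*r (K(r, T) = (2723*T + T*r) + r = r + 2723*T + T*r)
1/(K(-424, -1045) + 9542845) = 1/((-424 + 2723*(-1045) - 1045*(-424)) + 9542845) = 1/((-424 - 2845535 + 443080) + 9542845) = 1/(-2402879 + 9542845) = 1/7139966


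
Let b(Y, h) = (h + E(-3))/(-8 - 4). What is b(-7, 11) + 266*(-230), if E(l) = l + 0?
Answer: -183542/3 ≈ -61181.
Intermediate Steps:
E(l) = l
b(Y, h) = 1/4 - h/12 (b(Y, h) = (h - 3)/(-8 - 4) = (-3 + h)/(-12) = (-3 + h)*(-1/12) = 1/4 - h/12)
b(-7, 11) + 266*(-230) = (1/4 - 1/12*11) + 266*(-230) = (1/4 - 11/12) - 61180 = -2/3 - 61180 = -183542/3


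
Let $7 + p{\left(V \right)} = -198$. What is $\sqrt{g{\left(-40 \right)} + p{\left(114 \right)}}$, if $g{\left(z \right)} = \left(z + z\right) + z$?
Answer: $5 i \sqrt{13} \approx 18.028 i$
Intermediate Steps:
$p{\left(V \right)} = -205$ ($p{\left(V \right)} = -7 - 198 = -205$)
$g{\left(z \right)} = 3 z$ ($g{\left(z \right)} = 2 z + z = 3 z$)
$\sqrt{g{\left(-40 \right)} + p{\left(114 \right)}} = \sqrt{3 \left(-40\right) - 205} = \sqrt{-120 - 205} = \sqrt{-325} = 5 i \sqrt{13}$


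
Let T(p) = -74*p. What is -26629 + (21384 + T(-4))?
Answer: -4949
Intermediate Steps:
-26629 + (21384 + T(-4)) = -26629 + (21384 - 74*(-4)) = -26629 + (21384 + 296) = -26629 + 21680 = -4949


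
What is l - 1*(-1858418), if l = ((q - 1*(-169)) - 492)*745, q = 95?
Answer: 1688558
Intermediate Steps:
l = -169860 (l = ((95 - 1*(-169)) - 492)*745 = ((95 + 169) - 492)*745 = (264 - 492)*745 = -228*745 = -169860)
l - 1*(-1858418) = -169860 - 1*(-1858418) = -169860 + 1858418 = 1688558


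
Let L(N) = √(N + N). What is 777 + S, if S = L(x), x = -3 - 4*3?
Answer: 777 + I*√30 ≈ 777.0 + 5.4772*I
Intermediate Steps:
x = -15 (x = -3 - 12 = -15)
L(N) = √2*√N (L(N) = √(2*N) = √2*√N)
S = I*√30 (S = √2*√(-15) = √2*(I*√15) = I*√30 ≈ 5.4772*I)
777 + S = 777 + I*√30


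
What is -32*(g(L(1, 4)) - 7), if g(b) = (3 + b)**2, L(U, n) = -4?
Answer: 192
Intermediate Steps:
-32*(g(L(1, 4)) - 7) = -32*((3 - 4)**2 - 7) = -32*((-1)**2 - 7) = -32*(1 - 7) = -32*(-6) = 192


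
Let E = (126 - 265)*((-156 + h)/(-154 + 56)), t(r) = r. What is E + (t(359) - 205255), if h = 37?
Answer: -2870907/14 ≈ -2.0506e+5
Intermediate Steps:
E = -2363/14 (E = (126 - 265)*((-156 + 37)/(-154 + 56)) = -(-16541)/(-98) = -(-16541)*(-1)/98 = -139*17/14 = -2363/14 ≈ -168.79)
E + (t(359) - 205255) = -2363/14 + (359 - 205255) = -2363/14 - 204896 = -2870907/14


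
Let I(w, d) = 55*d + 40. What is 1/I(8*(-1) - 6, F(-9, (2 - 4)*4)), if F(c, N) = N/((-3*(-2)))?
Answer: -3/100 ≈ -0.030000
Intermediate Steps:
F(c, N) = N/6
I(w, d) = 40 + 55*d
1/I(8*(-1) - 6, F(-9, (2 - 4)*4)) = 1/(40 + 55*(((2 - 4)*4)/6)) = 1/(40 + 55*((-2*4)/6)) = 1/(40 + 55*((⅙)*(-8))) = 1/(40 + 55*(-4/3)) = 1/(40 - 220/3) = 1/(-100/3) = -3/100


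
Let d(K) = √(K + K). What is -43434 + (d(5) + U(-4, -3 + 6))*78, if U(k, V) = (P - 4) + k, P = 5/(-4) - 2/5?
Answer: -441867/10 + 78*√10 ≈ -43940.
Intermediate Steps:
P = -33/20 (P = 5*(-¼) - 2*⅕ = -5/4 - ⅖ = -33/20 ≈ -1.6500)
d(K) = √2*√K (d(K) = √(2*K) = √2*√K)
U(k, V) = -113/20 + k (U(k, V) = (-33/20 - 4) + k = -113/20 + k)
-43434 + (d(5) + U(-4, -3 + 6))*78 = -43434 + (√2*√5 + (-113/20 - 4))*78 = -43434 + (√10 - 193/20)*78 = -43434 + (-193/20 + √10)*78 = -43434 + (-7527/10 + 78*√10) = -441867/10 + 78*√10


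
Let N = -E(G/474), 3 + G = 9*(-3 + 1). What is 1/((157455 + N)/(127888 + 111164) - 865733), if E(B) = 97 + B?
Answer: -37770216/32698897545757 ≈ -1.1551e-6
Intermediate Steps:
G = -21 (G = -3 + 9*(-3 + 1) = -3 + 9*(-2) = -3 - 18 = -21)
N = -15319/158 (N = -(97 - 21/474) = -(97 - 21*1/474) = -(97 - 7/158) = -1*15319/158 = -15319/158 ≈ -96.956)
1/((157455 + N)/(127888 + 111164) - 865733) = 1/((157455 - 15319/158)/(127888 + 111164) - 865733) = 1/((24862571/158)/239052 - 865733) = 1/((24862571/158)*(1/239052) - 865733) = 1/(24862571/37770216 - 865733) = 1/(-32698897545757/37770216) = -37770216/32698897545757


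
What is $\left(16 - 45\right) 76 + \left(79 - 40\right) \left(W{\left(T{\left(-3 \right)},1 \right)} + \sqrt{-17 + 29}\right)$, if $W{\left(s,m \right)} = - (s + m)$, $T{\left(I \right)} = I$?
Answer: $-2126 + 78 \sqrt{3} \approx -1990.9$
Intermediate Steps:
$W{\left(s,m \right)} = - m - s$ ($W{\left(s,m \right)} = - (m + s) = - m - s$)
$\left(16 - 45\right) 76 + \left(79 - 40\right) \left(W{\left(T{\left(-3 \right)},1 \right)} + \sqrt{-17 + 29}\right) = \left(16 - 45\right) 76 + \left(79 - 40\right) \left(\left(\left(-1\right) 1 - -3\right) + \sqrt{-17 + 29}\right) = \left(16 - 45\right) 76 + 39 \left(\left(-1 + 3\right) + \sqrt{12}\right) = \left(-29\right) 76 + 39 \left(2 + 2 \sqrt{3}\right) = -2204 + \left(78 + 78 \sqrt{3}\right) = -2126 + 78 \sqrt{3}$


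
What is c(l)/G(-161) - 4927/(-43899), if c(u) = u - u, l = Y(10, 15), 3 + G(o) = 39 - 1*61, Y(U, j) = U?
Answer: 4927/43899 ≈ 0.11223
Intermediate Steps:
G(o) = -25 (G(o) = -3 + (39 - 1*61) = -3 + (39 - 61) = -3 - 22 = -25)
l = 10
c(u) = 0
c(l)/G(-161) - 4927/(-43899) = 0/(-25) - 4927/(-43899) = 0*(-1/25) - 4927*(-1/43899) = 0 + 4927/43899 = 4927/43899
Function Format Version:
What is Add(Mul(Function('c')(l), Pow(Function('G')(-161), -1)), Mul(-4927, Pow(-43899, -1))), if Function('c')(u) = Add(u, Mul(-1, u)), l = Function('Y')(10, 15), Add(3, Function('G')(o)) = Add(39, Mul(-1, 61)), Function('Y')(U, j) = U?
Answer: Rational(4927, 43899) ≈ 0.11223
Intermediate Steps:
Function('G')(o) = -25 (Function('G')(o) = Add(-3, Add(39, Mul(-1, 61))) = Add(-3, Add(39, -61)) = Add(-3, -22) = -25)
l = 10
Function('c')(u) = 0
Add(Mul(Function('c')(l), Pow(Function('G')(-161), -1)), Mul(-4927, Pow(-43899, -1))) = Add(Mul(0, Pow(-25, -1)), Mul(-4927, Pow(-43899, -1))) = Add(Mul(0, Rational(-1, 25)), Mul(-4927, Rational(-1, 43899))) = Add(0, Rational(4927, 43899)) = Rational(4927, 43899)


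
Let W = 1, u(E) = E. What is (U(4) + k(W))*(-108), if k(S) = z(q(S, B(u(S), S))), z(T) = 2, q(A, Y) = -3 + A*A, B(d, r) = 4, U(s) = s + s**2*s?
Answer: -7560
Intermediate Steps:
U(s) = s + s**3
q(A, Y) = -3 + A**2
k(S) = 2
(U(4) + k(W))*(-108) = ((4 + 4**3) + 2)*(-108) = ((4 + 64) + 2)*(-108) = (68 + 2)*(-108) = 70*(-108) = -7560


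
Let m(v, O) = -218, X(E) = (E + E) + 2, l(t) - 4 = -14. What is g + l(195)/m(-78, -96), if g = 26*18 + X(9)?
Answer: 53197/109 ≈ 488.05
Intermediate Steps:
l(t) = -10 (l(t) = 4 - 14 = -10)
X(E) = 2 + 2*E (X(E) = 2*E + 2 = 2 + 2*E)
g = 488 (g = 26*18 + (2 + 2*9) = 468 + (2 + 18) = 468 + 20 = 488)
g + l(195)/m(-78, -96) = 488 - 10/(-218) = 488 - 10*(-1/218) = 488 + 5/109 = 53197/109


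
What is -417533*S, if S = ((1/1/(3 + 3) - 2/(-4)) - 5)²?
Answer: -3757797/4 ≈ -9.3945e+5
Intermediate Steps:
S = 9/4 (S = ((1/1/6 - 2*(-¼)) - 5)² = ((1/(⅙) + ½) - 5)² = ((1*6 + ½) - 5)² = ((6 + ½) - 5)² = (13/2 - 5)² = (3/2)² = 9/4 ≈ 2.2500)
-417533*S = -417533*9/4 = -3757797/4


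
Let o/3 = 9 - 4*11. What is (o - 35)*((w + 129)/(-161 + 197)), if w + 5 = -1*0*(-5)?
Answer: -4340/9 ≈ -482.22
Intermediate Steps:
w = -5 (w = -5 - 1*0*(-5) = -5 + 0*(-5) = -5 + 0 = -5)
o = -105 (o = 3*(9 - 4*11) = 3*(9 - 44) = 3*(-35) = -105)
(o - 35)*((w + 129)/(-161 + 197)) = (-105 - 35)*((-5 + 129)/(-161 + 197)) = -17360/36 = -140*31/9 = -4340/9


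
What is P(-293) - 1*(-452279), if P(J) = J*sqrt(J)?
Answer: 452279 - 293*I*sqrt(293) ≈ 4.5228e+5 - 5015.4*I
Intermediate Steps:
P(J) = J**(3/2)
P(-293) - 1*(-452279) = (-293)**(3/2) - 1*(-452279) = -293*I*sqrt(293) + 452279 = 452279 - 293*I*sqrt(293)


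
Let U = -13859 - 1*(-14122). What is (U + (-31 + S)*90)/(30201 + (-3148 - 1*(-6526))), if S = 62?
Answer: 3053/33579 ≈ 0.090920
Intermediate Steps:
U = 263 (U = -13859 + 14122 = 263)
(U + (-31 + S)*90)/(30201 + (-3148 - 1*(-6526))) = (263 + (-31 + 62)*90)/(30201 + (-3148 - 1*(-6526))) = (263 + 31*90)/(30201 + (-3148 + 6526)) = (263 + 2790)/(30201 + 3378) = 3053/33579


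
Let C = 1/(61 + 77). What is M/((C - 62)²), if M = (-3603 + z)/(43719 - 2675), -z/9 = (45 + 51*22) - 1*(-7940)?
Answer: -407379726/750982324525 ≈ -0.00054246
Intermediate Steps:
C = 1/138 ≈ 0.0072464
z = -81963 (z = -9*((45 + 51*22) - 1*(-7940)) = -9*((45 + 1122) + 7940) = -9*(1167 + 7940) = -9*9107 = -81963)
M = -42783/20522 (M = (-3603 - 81963)/(43719 - 2675) = -85566/41044 = -85566*1/41044 = -42783/20522 ≈ -2.0847)
M/((C - 62)²) = -42783/(20522*(1/138 - 62)²) = -42783/(20522*((-8555/138)²)) = -42783/(20522*73188025/19044) = -42783/20522*19044/73188025 = -407379726/750982324525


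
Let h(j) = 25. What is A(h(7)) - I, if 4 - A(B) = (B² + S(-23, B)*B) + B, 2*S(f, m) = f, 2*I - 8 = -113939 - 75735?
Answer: 188949/2 ≈ 94475.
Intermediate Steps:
I = -94833 (I = 4 + (-113939 - 75735)/2 = 4 + (½)*(-189674) = 4 - 94837 = -94833)
S(f, m) = f/2
A(B) = 4 - B² + 21*B/2 (A(B) = 4 - ((B² + ((½)*(-23))*B) + B) = 4 - ((B² - 23*B/2) + B) = 4 - (B² - 21*B/2) = 4 + (-B² + 21*B/2) = 4 - B² + 21*B/2)
A(h(7)) - I = (4 - 1*25² + (21/2)*25) - 1*(-94833) = (4 - 1*625 + 525/2) + 94833 = (4 - 625 + 525/2) + 94833 = -717/2 + 94833 = 188949/2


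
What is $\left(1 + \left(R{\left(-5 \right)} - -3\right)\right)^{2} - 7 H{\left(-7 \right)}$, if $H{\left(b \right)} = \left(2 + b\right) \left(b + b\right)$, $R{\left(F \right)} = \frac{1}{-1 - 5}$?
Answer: $- \frac{17111}{36} \approx -475.31$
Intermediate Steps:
$R{\left(F \right)} = - \frac{1}{6}$ ($R{\left(F \right)} = \frac{1}{-6} = - \frac{1}{6}$)
$H{\left(b \right)} = 2 b \left(2 + b\right)$ ($H{\left(b \right)} = \left(2 + b\right) 2 b = 2 b \left(2 + b\right)$)
$\left(1 + \left(R{\left(-5 \right)} - -3\right)\right)^{2} - 7 H{\left(-7 \right)} = \left(1 - - \frac{17}{6}\right)^{2} - 7 \cdot 2 \left(-7\right) \left(2 - 7\right) = \left(1 + \left(- \frac{1}{6} + 3\right)\right)^{2} - 7 \cdot 2 \left(-7\right) \left(-5\right) = \left(1 + \frac{17}{6}\right)^{2} - 490 = \left(\frac{23}{6}\right)^{2} - 490 = \frac{529}{36} - 490 = - \frac{17111}{36}$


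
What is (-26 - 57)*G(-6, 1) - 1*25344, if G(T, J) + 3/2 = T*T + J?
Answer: -56581/2 ≈ -28291.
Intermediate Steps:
G(T, J) = -3/2 + J + T² (G(T, J) = -3/2 + (T*T + J) = -3/2 + (T² + J) = -3/2 + (J + T²) = -3/2 + J + T²)
(-26 - 57)*G(-6, 1) - 1*25344 = (-26 - 57)*(-3/2 + 1 + (-6)²) - 1*25344 = -83*(-3/2 + 1 + 36) - 25344 = -83*71/2 - 25344 = -5893/2 - 25344 = -56581/2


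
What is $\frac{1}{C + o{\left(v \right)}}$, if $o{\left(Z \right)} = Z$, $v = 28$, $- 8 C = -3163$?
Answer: $\frac{8}{3387} \approx 0.002362$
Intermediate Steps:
$C = \frac{3163}{8}$ ($C = \left(- \frac{1}{8}\right) \left(-3163\right) = \frac{3163}{8} \approx 395.38$)
$\frac{1}{C + o{\left(v \right)}} = \frac{1}{\frac{3163}{8} + 28} = \frac{1}{\frac{3387}{8}} = \frac{8}{3387}$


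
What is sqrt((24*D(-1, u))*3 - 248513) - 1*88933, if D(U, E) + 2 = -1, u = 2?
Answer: -88933 + 19*I*sqrt(689) ≈ -88933.0 + 498.73*I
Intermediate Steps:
D(U, E) = -3 (D(U, E) = -2 - 1 = -3)
sqrt((24*D(-1, u))*3 - 248513) - 1*88933 = sqrt((24*(-3))*3 - 248513) - 1*88933 = sqrt(-72*3 - 248513) - 88933 = sqrt(-216 - 248513) - 88933 = sqrt(-248729) - 88933 = 19*I*sqrt(689) - 88933 = -88933 + 19*I*sqrt(689)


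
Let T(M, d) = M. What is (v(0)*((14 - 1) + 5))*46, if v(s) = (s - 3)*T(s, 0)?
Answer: 0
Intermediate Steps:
v(s) = s*(-3 + s) (v(s) = (s - 3)*s = (-3 + s)*s = s*(-3 + s))
(v(0)*((14 - 1) + 5))*46 = ((0*(-3 + 0))*((14 - 1) + 5))*46 = ((0*(-3))*(13 + 5))*46 = (0*18)*46 = 0*46 = 0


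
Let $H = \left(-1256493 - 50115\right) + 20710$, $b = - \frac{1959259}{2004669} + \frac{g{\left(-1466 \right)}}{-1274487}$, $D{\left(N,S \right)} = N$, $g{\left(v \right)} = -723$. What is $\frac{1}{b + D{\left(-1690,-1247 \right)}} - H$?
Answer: $\frac{1851829484609190703855}{1440106046872172} \approx 1.2859 \cdot 10^{6}$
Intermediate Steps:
$b = - \frac{831866916482}{851641526601}$ ($b = - \frac{1959259}{2004669} - \frac{723}{-1274487} = \left(-1959259\right) \frac{1}{2004669} - - \frac{241}{424829} = - \frac{1959259}{2004669} + \frac{241}{424829} = - \frac{831866916482}{851641526601} \approx -0.97678$)
$H = -1285898$ ($H = -1306608 + 20710 = -1285898$)
$\frac{1}{b + D{\left(-1690,-1247 \right)}} - H = \frac{1}{- \frac{831866916482}{851641526601} - 1690} - -1285898 = \frac{1}{- \frac{1440106046872172}{851641526601}} + 1285898 = - \frac{851641526601}{1440106046872172} + 1285898 = \frac{1851829484609190703855}{1440106046872172}$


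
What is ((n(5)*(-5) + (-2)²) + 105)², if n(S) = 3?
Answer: 8836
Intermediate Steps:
((n(5)*(-5) + (-2)²) + 105)² = ((3*(-5) + (-2)²) + 105)² = ((-15 + 4) + 105)² = (-11 + 105)² = 94² = 8836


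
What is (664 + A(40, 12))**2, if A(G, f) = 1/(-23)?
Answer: 233203441/529 ≈ 4.4084e+5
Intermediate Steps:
A(G, f) = -1/23
(664 + A(40, 12))**2 = (664 - 1/23)**2 = (15271/23)**2 = 233203441/529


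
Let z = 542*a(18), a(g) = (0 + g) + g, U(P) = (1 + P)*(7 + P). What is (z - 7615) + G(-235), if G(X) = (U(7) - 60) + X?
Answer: 11714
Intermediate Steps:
a(g) = 2*g (a(g) = g + g = 2*g)
G(X) = 52 + X (G(X) = ((7 + 7**2 + 8*7) - 60) + X = ((7 + 49 + 56) - 60) + X = (112 - 60) + X = 52 + X)
z = 19512 (z = 542*(2*18) = 542*36 = 19512)
(z - 7615) + G(-235) = (19512 - 7615) + (52 - 235) = 11897 - 183 = 11714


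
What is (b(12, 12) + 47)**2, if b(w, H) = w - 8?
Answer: 2601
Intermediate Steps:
b(w, H) = -8 + w
(b(12, 12) + 47)**2 = ((-8 + 12) + 47)**2 = (4 + 47)**2 = 51**2 = 2601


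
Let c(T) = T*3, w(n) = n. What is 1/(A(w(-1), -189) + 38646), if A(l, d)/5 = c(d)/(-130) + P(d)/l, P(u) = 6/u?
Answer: 1638/63338129 ≈ 2.5861e-5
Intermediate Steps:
c(T) = 3*T
A(l, d) = -3*d/26 + 30/(d*l) (A(l, d) = 5*((3*d)/(-130) + (6/d)/l) = 5*((3*d)*(-1/130) + 6/(d*l)) = 5*(-3*d/130 + 6/(d*l)) = -3*d/26 + 30/(d*l))
1/(A(w(-1), -189) + 38646) = 1/((-3/26*(-189) + 30/(-189*(-1))) + 38646) = 1/((567/26 + 30*(-1/189)*(-1)) + 38646) = 1/((567/26 + 10/63) + 38646) = 1/(35981/1638 + 38646) = 1/(63338129/1638) = 1638/63338129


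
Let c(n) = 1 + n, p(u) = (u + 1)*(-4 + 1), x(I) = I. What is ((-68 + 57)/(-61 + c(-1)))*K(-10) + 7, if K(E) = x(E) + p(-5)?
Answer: 449/61 ≈ 7.3607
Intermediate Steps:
p(u) = -3 - 3*u (p(u) = (1 + u)*(-3) = -3 - 3*u)
K(E) = 12 + E (K(E) = E + (-3 - 3*(-5)) = E + (-3 + 15) = E + 12 = 12 + E)
((-68 + 57)/(-61 + c(-1)))*K(-10) + 7 = ((-68 + 57)/(-61 + (1 - 1)))*(12 - 10) + 7 = -11/(-61 + 0)*2 + 7 = -11/(-61)*2 + 7 = -11*(-1/61)*2 + 7 = (11/61)*2 + 7 = 22/61 + 7 = 449/61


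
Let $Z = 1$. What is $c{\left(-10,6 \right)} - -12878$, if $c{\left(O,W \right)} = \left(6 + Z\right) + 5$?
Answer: $12890$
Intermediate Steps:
$c{\left(O,W \right)} = 12$ ($c{\left(O,W \right)} = \left(6 + 1\right) + 5 = 7 + 5 = 12$)
$c{\left(-10,6 \right)} - -12878 = 12 - -12878 = 12 + 12878 = 12890$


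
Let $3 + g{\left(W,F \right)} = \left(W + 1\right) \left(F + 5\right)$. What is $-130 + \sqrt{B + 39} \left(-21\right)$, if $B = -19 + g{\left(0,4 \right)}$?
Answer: $-130 - 21 \sqrt{26} \approx -237.08$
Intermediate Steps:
$g{\left(W,F \right)} = -3 + \left(1 + W\right) \left(5 + F\right)$ ($g{\left(W,F \right)} = -3 + \left(W + 1\right) \left(F + 5\right) = -3 + \left(1 + W\right) \left(5 + F\right)$)
$B = -13$ ($B = -19 + \left(2 + 4 + 5 \cdot 0 + 4 \cdot 0\right) = -19 + \left(2 + 4 + 0 + 0\right) = -19 + 6 = -13$)
$-130 + \sqrt{B + 39} \left(-21\right) = -130 + \sqrt{-13 + 39} \left(-21\right) = -130 + \sqrt{26} \left(-21\right) = -130 - 21 \sqrt{26}$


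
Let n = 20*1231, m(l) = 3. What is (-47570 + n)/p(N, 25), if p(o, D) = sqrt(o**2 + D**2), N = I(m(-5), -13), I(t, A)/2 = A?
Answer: -22950*sqrt(1301)/1301 ≈ -636.27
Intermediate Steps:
n = 24620
I(t, A) = 2*A
N = -26 (N = 2*(-13) = -26)
p(o, D) = sqrt(D**2 + o**2)
(-47570 + n)/p(N, 25) = (-47570 + 24620)/(sqrt(25**2 + (-26)**2)) = -22950/sqrt(625 + 676) = -22950*sqrt(1301)/1301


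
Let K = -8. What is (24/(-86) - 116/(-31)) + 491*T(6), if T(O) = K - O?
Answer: -9158426/1333 ≈ -6870.5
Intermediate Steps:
T(O) = -8 - O
(24/(-86) - 116/(-31)) + 491*T(6) = (24/(-86) - 116/(-31)) + 491*(-8 - 1*6) = (24*(-1/86) - 116*(-1/31)) + 491*(-8 - 6) = (-12/43 + 116/31) + 491*(-14) = 4616/1333 - 6874 = -9158426/1333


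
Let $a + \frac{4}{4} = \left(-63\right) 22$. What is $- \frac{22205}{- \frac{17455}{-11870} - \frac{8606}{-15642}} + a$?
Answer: $- \frac{464319500641}{37518433} \approx -12376.0$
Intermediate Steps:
$a = -1387$ ($a = -1 - 1386 = -1387$)
$- \frac{22205}{- \frac{17455}{-11870} - \frac{8606}{-15642}} + a = - \frac{22205}{- \frac{17455}{-11870} - \frac{8606}{-15642}} - 1387 = - \frac{22205}{\left(-17455\right) \left(- \frac{1}{11870}\right) - - \frac{4303}{7821}} - 1387 = - \frac{22205}{\frac{3491}{2374} + \frac{4303}{7821}} - 1387 = - \frac{22205}{\frac{37518433}{18567054}} - 1387 = \left(-22205\right) \frac{18567054}{37518433} - 1387 = - \frac{412281434070}{37518433} - 1387 = - \frac{464319500641}{37518433}$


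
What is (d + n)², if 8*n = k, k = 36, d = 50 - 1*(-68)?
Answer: 60025/4 ≈ 15006.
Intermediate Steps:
d = 118 (d = 50 + 68 = 118)
n = 9/2 (n = (⅛)*36 = 9/2 ≈ 4.5000)
(d + n)² = (118 + 9/2)² = (245/2)² = 60025/4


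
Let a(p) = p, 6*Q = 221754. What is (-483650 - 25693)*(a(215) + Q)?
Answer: -18934316682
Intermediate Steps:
Q = 36959 (Q = (1/6)*221754 = 36959)
(-483650 - 25693)*(a(215) + Q) = (-483650 - 25693)*(215 + 36959) = -509343*37174 = -18934316682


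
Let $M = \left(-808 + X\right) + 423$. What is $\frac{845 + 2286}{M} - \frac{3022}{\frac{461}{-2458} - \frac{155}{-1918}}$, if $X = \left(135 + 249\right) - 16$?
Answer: $\frac{30078037726}{1069317} \approx 28128.0$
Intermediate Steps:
$X = 368$ ($X = 384 - 16 = 368$)
$M = -17$ ($M = \left(-808 + 368\right) + 423 = -440 + 423 = -17$)
$\frac{845 + 2286}{M} - \frac{3022}{\frac{461}{-2458} - \frac{155}{-1918}} = \frac{845 + 2286}{-17} - \frac{3022}{\frac{461}{-2458} - \frac{155}{-1918}} = 3131 \left(- \frac{1}{17}\right) - \frac{3022}{461 \left(- \frac{1}{2458}\right) - - \frac{155}{1918}} = - \frac{3131}{17} - \frac{3022}{- \frac{461}{2458} + \frac{155}{1918}} = - \frac{3131}{17} - \frac{3022}{- \frac{125802}{1178611}} = - \frac{3131}{17} - - \frac{1780881221}{62901} = - \frac{3131}{17} + \frac{1780881221}{62901} = \frac{30078037726}{1069317}$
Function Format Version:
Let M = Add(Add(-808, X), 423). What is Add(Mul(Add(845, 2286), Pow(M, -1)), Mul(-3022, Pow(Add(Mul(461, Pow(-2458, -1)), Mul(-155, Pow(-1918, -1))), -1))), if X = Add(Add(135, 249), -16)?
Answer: Rational(30078037726, 1069317) ≈ 28128.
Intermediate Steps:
X = 368 (X = Add(384, -16) = 368)
M = -17 (M = Add(Add(-808, 368), 423) = Add(-440, 423) = -17)
Add(Mul(Add(845, 2286), Pow(M, -1)), Mul(-3022, Pow(Add(Mul(461, Pow(-2458, -1)), Mul(-155, Pow(-1918, -1))), -1))) = Add(Mul(Add(845, 2286), Pow(-17, -1)), Mul(-3022, Pow(Add(Mul(461, Pow(-2458, -1)), Mul(-155, Pow(-1918, -1))), -1))) = Add(Mul(3131, Rational(-1, 17)), Mul(-3022, Pow(Add(Mul(461, Rational(-1, 2458)), Mul(-155, Rational(-1, 1918))), -1))) = Add(Rational(-3131, 17), Mul(-3022, Pow(Add(Rational(-461, 2458), Rational(155, 1918)), -1))) = Add(Rational(-3131, 17), Mul(-3022, Pow(Rational(-125802, 1178611), -1))) = Add(Rational(-3131, 17), Mul(-3022, Rational(-1178611, 125802))) = Add(Rational(-3131, 17), Rational(1780881221, 62901)) = Rational(30078037726, 1069317)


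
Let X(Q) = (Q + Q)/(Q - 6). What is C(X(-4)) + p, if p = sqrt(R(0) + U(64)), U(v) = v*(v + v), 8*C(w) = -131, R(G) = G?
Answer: -131/8 + 64*sqrt(2) ≈ 74.135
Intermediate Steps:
X(Q) = 2*Q/(-6 + Q) (X(Q) = (2*Q)/(-6 + Q) = 2*Q/(-6 + Q))
C(w) = -131/8 (C(w) = (1/8)*(-131) = -131/8)
U(v) = 2*v**2 (U(v) = v*(2*v) = 2*v**2)
p = 64*sqrt(2) (p = sqrt(0 + 2*64**2) = sqrt(0 + 2*4096) = sqrt(0 + 8192) = sqrt(8192) = 64*sqrt(2) ≈ 90.510)
C(X(-4)) + p = -131/8 + 64*sqrt(2)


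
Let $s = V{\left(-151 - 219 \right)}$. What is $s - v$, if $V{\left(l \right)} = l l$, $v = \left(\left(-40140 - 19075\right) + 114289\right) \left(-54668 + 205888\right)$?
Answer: $-8328153380$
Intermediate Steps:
$v = 8328290280$ ($v = \left(-59215 + 114289\right) 151220 = 55074 \cdot 151220 = 8328290280$)
$V{\left(l \right)} = l^{2}$
$s = 136900$ ($s = \left(-151 - 219\right)^{2} = \left(-370\right)^{2} = 136900$)
$s - v = 136900 - 8328290280 = -8328153380$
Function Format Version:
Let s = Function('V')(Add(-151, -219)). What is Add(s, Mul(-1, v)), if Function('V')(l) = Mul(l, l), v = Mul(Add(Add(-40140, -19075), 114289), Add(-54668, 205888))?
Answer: -8328153380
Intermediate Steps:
v = 8328290280 (v = Mul(Add(-59215, 114289), 151220) = Mul(55074, 151220) = 8328290280)
Function('V')(l) = Pow(l, 2)
s = 136900 (s = Pow(Add(-151, -219), 2) = Pow(-370, 2) = 136900)
Add(s, Mul(-1, v)) = Add(136900, Mul(-1, 8328290280)) = Add(136900, -8328290280) = -8328153380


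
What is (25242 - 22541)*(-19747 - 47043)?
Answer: -180399790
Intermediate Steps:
(25242 - 22541)*(-19747 - 47043) = 2701*(-66790) = -180399790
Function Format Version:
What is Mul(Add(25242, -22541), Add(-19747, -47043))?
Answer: -180399790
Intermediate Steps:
Mul(Add(25242, -22541), Add(-19747, -47043)) = Mul(2701, -66790) = -180399790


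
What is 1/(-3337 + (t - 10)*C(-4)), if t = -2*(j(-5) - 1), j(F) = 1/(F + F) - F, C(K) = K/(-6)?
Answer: -15/50233 ≈ -0.00029861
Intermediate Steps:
C(K) = -K/6 (C(K) = K*(-⅙) = -K/6)
j(F) = 1/(2*F) - F
t = -39/5 (t = -2*(((½)/(-5) - 1*(-5)) - 1) = -2*(((½)*(-⅕) + 5) - 1) = -2*((-⅒ + 5) - 1) = -2*(49/10 - 1) = -2*39/10 = -39/5 ≈ -7.8000)
1/(-3337 + (t - 10)*C(-4)) = 1/(-3337 + (-39/5 - 10)*(-⅙*(-4))) = 1/(-3337 - 89/5*⅔) = 1/(-3337 - 178/15) = 1/(-50233/15) = -15/50233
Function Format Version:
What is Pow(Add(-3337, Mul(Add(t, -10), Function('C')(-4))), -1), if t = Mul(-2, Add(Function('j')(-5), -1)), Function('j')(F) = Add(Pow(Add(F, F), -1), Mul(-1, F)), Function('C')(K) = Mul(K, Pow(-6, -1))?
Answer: Rational(-15, 50233) ≈ -0.00029861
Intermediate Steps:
Function('C')(K) = Mul(Rational(-1, 6), K) (Function('C')(K) = Mul(K, Rational(-1, 6)) = Mul(Rational(-1, 6), K))
Function('j')(F) = Add(Mul(Rational(1, 2), Pow(F, -1)), Mul(-1, F)) (Function('j')(F) = Add(Pow(Mul(2, F), -1), Mul(-1, F)) = Add(Mul(Rational(1, 2), Pow(F, -1)), Mul(-1, F)))
t = Rational(-39, 5) (t = Mul(-2, Add(Add(Mul(Rational(1, 2), Pow(-5, -1)), Mul(-1, -5)), -1)) = Mul(-2, Add(Add(Mul(Rational(1, 2), Rational(-1, 5)), 5), -1)) = Mul(-2, Add(Add(Rational(-1, 10), 5), -1)) = Mul(-2, Add(Rational(49, 10), -1)) = Mul(-2, Rational(39, 10)) = Rational(-39, 5) ≈ -7.8000)
Pow(Add(-3337, Mul(Add(t, -10), Function('C')(-4))), -1) = Pow(Add(-3337, Mul(Add(Rational(-39, 5), -10), Mul(Rational(-1, 6), -4))), -1) = Pow(Add(-3337, Mul(Rational(-89, 5), Rational(2, 3))), -1) = Pow(Add(-3337, Rational(-178, 15)), -1) = Pow(Rational(-50233, 15), -1) = Rational(-15, 50233)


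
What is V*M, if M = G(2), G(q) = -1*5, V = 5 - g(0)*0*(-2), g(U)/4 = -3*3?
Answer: -25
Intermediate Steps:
g(U) = -36 (g(U) = 4*(-3*3) = 4*(-9) = -36)
V = 5 (V = 5 - (-36*0)*(-2) = 5 - 0*(-2) = 5 - 1*0 = 5 + 0 = 5)
G(q) = -5
M = -5
V*M = 5*(-5) = -25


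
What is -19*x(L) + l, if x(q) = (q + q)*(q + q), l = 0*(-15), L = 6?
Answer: -2736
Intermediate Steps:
l = 0
x(q) = 4*q² (x(q) = (2*q)*(2*q) = 4*q²)
-19*x(L) + l = -76*6² + 0 = -76*36 + 0 = -19*144 + 0 = -2736 + 0 = -2736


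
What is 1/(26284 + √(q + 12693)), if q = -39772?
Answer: 26284/690875735 - I*√27079/690875735 ≈ 3.8044e-5 - 2.3819e-7*I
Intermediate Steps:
1/(26284 + √(q + 12693)) = 1/(26284 + √(-39772 + 12693)) = 1/(26284 + √(-27079)) = 1/(26284 + I*√27079)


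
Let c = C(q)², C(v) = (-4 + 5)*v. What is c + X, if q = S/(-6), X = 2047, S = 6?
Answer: 2048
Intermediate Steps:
q = -1 (q = 6/(-6) = 6*(-⅙) = -1)
C(v) = v (C(v) = 1*v = v)
c = 1 (c = (-1)² = 1)
c + X = 1 + 2047 = 2048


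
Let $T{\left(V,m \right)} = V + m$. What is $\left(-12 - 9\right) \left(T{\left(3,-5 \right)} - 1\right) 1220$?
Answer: $76860$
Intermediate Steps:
$\left(-12 - 9\right) \left(T{\left(3,-5 \right)} - 1\right) 1220 = \left(-12 - 9\right) \left(\left(3 - 5\right) - 1\right) 1220 = - 21 \left(-2 - 1\right) 1220 = \left(-21\right) \left(-3\right) 1220 = 63 \cdot 1220 = 76860$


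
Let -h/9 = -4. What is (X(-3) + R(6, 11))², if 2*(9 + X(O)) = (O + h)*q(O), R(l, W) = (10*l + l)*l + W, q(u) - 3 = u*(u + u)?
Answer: 2217121/4 ≈ 5.5428e+5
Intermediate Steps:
h = 36 (h = -9*(-4) = 36)
q(u) = 3 + 2*u² (q(u) = 3 + u*(u + u) = 3 + u*(2*u) = 3 + 2*u²)
R(l, W) = W + 11*l² (R(l, W) = (11*l)*l + W = 11*l² + W = W + 11*l²)
X(O) = -9 + (3 + 2*O²)*(36 + O)/2 (X(O) = -9 + ((O + 36)*(3 + 2*O²))/2 = -9 + ((36 + O)*(3 + 2*O²))/2 = -9 + ((3 + 2*O²)*(36 + O))/2 = -9 + (3 + 2*O²)*(36 + O)/2)
(X(-3) + R(6, 11))² = ((45 + (-3)³ + 36*(-3)² + (3/2)*(-3)) + (11 + 11*6²))² = ((45 - 27 + 36*9 - 9/2) + (11 + 11*36))² = ((45 - 27 + 324 - 9/2) + (11 + 396))² = (675/2 + 407)² = (1489/2)² = 2217121/4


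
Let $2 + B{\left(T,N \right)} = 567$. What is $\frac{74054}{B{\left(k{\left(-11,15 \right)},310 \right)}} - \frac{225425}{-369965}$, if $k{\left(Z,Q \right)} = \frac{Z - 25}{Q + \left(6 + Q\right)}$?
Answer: $\frac{5504950647}{41806045} \approx 131.68$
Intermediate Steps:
$k{\left(Z,Q \right)} = \frac{-25 + Z}{6 + 2 Q}$
$B{\left(T,N \right)} = 565$ ($B{\left(T,N \right)} = -2 + 567 = 565$)
$\frac{74054}{B{\left(k{\left(-11,15 \right)},310 \right)}} - \frac{225425}{-369965} = \frac{74054}{565} - \frac{225425}{-369965} = 74054 \cdot \frac{1}{565} - - \frac{45085}{73993} = \frac{74054}{565} + \frac{45085}{73993} = \frac{5504950647}{41806045}$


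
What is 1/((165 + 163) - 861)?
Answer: -1/533 ≈ -0.0018762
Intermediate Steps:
1/((165 + 163) - 861) = 1/(328 - 861) = 1/(-533) = -1/533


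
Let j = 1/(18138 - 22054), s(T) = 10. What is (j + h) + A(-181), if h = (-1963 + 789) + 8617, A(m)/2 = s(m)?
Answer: 29225107/3916 ≈ 7463.0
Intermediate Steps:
A(m) = 20 (A(m) = 2*10 = 20)
j = -1/3916 (j = 1/(-3916) = -1/3916 ≈ -0.00025536)
h = 7443 (h = -1174 + 8617 = 7443)
(j + h) + A(-181) = (-1/3916 + 7443) + 20 = 29146787/3916 + 20 = 29225107/3916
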